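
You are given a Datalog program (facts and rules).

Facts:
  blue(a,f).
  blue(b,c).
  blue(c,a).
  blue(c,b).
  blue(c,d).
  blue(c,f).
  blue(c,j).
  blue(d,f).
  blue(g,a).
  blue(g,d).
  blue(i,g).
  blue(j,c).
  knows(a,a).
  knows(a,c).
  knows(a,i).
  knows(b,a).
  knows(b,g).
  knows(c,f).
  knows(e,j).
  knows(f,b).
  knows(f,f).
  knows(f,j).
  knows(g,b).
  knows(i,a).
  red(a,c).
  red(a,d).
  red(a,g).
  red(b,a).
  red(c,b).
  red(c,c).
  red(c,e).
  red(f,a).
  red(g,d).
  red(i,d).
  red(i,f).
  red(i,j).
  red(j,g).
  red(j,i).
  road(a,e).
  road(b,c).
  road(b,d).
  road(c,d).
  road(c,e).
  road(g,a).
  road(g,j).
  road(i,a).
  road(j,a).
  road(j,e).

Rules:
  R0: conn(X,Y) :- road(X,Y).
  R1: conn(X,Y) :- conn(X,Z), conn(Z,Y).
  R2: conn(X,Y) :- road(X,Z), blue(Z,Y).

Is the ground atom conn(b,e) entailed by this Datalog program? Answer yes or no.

yes

round 1: derive conn(a,e) via R0 from road(a,e)
round 1: derive conn(b,c) via R0 from road(b,c)
round 1: derive conn(b,d) via R0 from road(b,d)
round 1: derive conn(c,d) via R0 from road(c,d)
round 1: derive conn(c,e) via R0 from road(c,e)
round 1: derive conn(g,a) via R0 from road(g,a)
round 1: derive conn(g,j) via R0 from road(g,j)
round 1: derive conn(i,a) via R0 from road(i,a)
round 1: derive conn(j,a) via R0 from road(j,a)
round 1: derive conn(j,e) via R0 from road(j,e)
round 1: derive conn(b,a) via R2 from road(b,c), blue(c,a)
round 1: derive conn(b,b) via R2 from road(b,c), blue(c,b)
round 1: derive conn(b,f) via R2 from road(b,c), blue(c,f)
round 1: derive conn(b,j) via R2 from road(b,c), blue(c,j)
round 1: derive conn(c,f) via R2 from road(c,d), blue(d,f)
round 1: derive conn(g,c) via R2 from road(g,j), blue(j,c)
round 1: derive conn(g,f) via R2 from road(g,a), blue(a,f)
round 1: derive conn(i,f) via R2 from road(i,a), blue(a,f)
round 1: derive conn(j,f) via R2 from road(j,a), blue(a,f)
round 2: derive conn(b,e) via R1 from conn(b,a), conn(a,e)
round 2: derive conn(g,d) via R1 from conn(g,c), conn(c,d)
round 2: derive conn(g,e) via R1 from conn(g,a), conn(a,e)
round 2: derive conn(i,e) via R1 from conn(i,a), conn(a,e)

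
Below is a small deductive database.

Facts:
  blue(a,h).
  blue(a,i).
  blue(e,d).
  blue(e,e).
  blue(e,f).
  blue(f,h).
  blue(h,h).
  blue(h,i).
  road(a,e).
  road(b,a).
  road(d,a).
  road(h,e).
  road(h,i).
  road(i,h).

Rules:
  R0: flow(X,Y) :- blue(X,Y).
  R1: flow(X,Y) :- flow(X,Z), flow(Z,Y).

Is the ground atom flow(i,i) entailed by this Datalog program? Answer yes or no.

round 1: derive flow(a,h) via R0 from blue(a,h)
round 1: derive flow(a,i) via R0 from blue(a,i)
round 1: derive flow(e,d) via R0 from blue(e,d)
round 1: derive flow(e,e) via R0 from blue(e,e)
round 1: derive flow(e,f) via R0 from blue(e,f)
round 1: derive flow(f,h) via R0 from blue(f,h)
round 1: derive flow(h,h) via R0 from blue(h,h)
round 1: derive flow(h,i) via R0 from blue(h,i)
round 2: derive flow(e,h) via R1 from flow(e,f), flow(f,h)
round 2: derive flow(f,i) via R1 from flow(f,h), flow(h,i)
round 3: derive flow(e,i) via R1 from flow(e,f), flow(f,i)

no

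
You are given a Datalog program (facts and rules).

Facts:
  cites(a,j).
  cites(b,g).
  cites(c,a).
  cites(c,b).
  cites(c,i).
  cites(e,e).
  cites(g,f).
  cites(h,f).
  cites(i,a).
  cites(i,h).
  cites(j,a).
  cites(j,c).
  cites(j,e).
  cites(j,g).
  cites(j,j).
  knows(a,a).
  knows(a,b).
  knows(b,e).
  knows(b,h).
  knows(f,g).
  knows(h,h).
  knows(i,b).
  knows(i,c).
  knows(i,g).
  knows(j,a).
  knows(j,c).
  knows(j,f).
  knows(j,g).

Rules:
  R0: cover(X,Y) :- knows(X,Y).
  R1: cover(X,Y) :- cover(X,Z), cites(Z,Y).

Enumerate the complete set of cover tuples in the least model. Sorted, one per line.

cover(a,a)
cover(a,b)
cover(a,c)
cover(a,e)
cover(a,f)
cover(a,g)
cover(a,h)
cover(a,i)
cover(a,j)
cover(b,e)
cover(b,f)
cover(b,h)
cover(f,f)
cover(f,g)
cover(h,f)
cover(h,h)
cover(i,a)
cover(i,b)
cover(i,c)
cover(i,e)
cover(i,f)
cover(i,g)
cover(i,h)
cover(i,i)
cover(i,j)
cover(j,a)
cover(j,b)
cover(j,c)
cover(j,e)
cover(j,f)
cover(j,g)
cover(j,h)
cover(j,i)
cover(j,j)

round 1: derive cover(a,a) via R0 from knows(a,a)
round 1: derive cover(a,b) via R0 from knows(a,b)
round 1: derive cover(b,e) via R0 from knows(b,e)
round 1: derive cover(b,h) via R0 from knows(b,h)
round 1: derive cover(f,g) via R0 from knows(f,g)
round 1: derive cover(h,h) via R0 from knows(h,h)
round 1: derive cover(i,b) via R0 from knows(i,b)
round 1: derive cover(i,c) via R0 from knows(i,c)
round 1: derive cover(i,g) via R0 from knows(i,g)
round 1: derive cover(j,a) via R0 from knows(j,a)
round 1: derive cover(j,c) via R0 from knows(j,c)
round 1: derive cover(j,f) via R0 from knows(j,f)
round 1: derive cover(j,g) via R0 from knows(j,g)
round 2: derive cover(a,g) via R1 from cover(a,b), cites(b,g)
round 2: derive cover(a,j) via R1 from cover(a,a), cites(a,j)
round 2: derive cover(b,f) via R1 from cover(b,h), cites(h,f)
round 2: derive cover(f,f) via R1 from cover(f,g), cites(g,f)
round 2: derive cover(h,f) via R1 from cover(h,h), cites(h,f)
round 2: derive cover(i,a) via R1 from cover(i,c), cites(c,a)
round 2: derive cover(i,f) via R1 from cover(i,g), cites(g,f)
round 2: derive cover(i,i) via R1 from cover(i,c), cites(c,i)
round 2: derive cover(j,b) via R1 from cover(j,c), cites(c,b)
round 2: derive cover(j,i) via R1 from cover(j,c), cites(c,i)
round 2: derive cover(j,j) via R1 from cover(j,a), cites(a,j)
round 3: derive cover(a,c) via R1 from cover(a,j), cites(j,c)
round 3: derive cover(a,e) via R1 from cover(a,j), cites(j,e)
round 3: derive cover(a,f) via R1 from cover(a,g), cites(g,f)
round 3: derive cover(i,h) via R1 from cover(i,i), cites(i,h)
round 3: derive cover(i,j) via R1 from cover(i,a), cites(a,j)
round 3: derive cover(j,e) via R1 from cover(j,j), cites(j,e)
round 3: derive cover(j,h) via R1 from cover(j,i), cites(i,h)
round 4: derive cover(a,i) via R1 from cover(a,c), cites(c,i)
round 4: derive cover(i,e) via R1 from cover(i,j), cites(j,e)
round 5: derive cover(a,h) via R1 from cover(a,i), cites(i,h)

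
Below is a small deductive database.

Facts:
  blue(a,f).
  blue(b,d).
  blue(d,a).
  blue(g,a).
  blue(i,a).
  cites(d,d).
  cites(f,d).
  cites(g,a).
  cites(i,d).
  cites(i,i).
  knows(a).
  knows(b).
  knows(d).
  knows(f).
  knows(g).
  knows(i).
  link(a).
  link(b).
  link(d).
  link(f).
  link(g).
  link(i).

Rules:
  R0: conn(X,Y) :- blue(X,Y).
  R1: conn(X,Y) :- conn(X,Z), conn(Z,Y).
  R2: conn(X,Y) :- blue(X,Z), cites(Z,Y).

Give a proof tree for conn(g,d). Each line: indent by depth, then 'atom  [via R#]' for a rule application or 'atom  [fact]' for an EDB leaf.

conn(g,d)  [via R1]
  conn(g,a)  [via R0]
    blue(g,a)  [fact]
  conn(a,d)  [via R2]
    blue(a,f)  [fact]
    cites(f,d)  [fact]

round 1: derive conn(a,f) via R0 from blue(a,f)
round 1: derive conn(b,d) via R0 from blue(b,d)
round 1: derive conn(d,a) via R0 from blue(d,a)
round 1: derive conn(g,a) via R0 from blue(g,a)
round 1: derive conn(i,a) via R0 from blue(i,a)
round 1: derive conn(a,d) via R2 from blue(a,f), cites(f,d)
round 2: derive conn(a,a) via R1 from conn(a,d), conn(d,a)
round 2: derive conn(b,a) via R1 from conn(b,d), conn(d,a)
round 2: derive conn(d,d) via R1 from conn(d,a), conn(a,d)
round 2: derive conn(d,f) via R1 from conn(d,a), conn(a,f)
round 2: derive conn(g,d) via R1 from conn(g,a), conn(a,d)
round 2: derive conn(g,f) via R1 from conn(g,a), conn(a,f)
round 2: derive conn(i,d) via R1 from conn(i,a), conn(a,d)
round 2: derive conn(i,f) via R1 from conn(i,a), conn(a,f)
round 3: derive conn(b,f) via R1 from conn(b,a), conn(a,f)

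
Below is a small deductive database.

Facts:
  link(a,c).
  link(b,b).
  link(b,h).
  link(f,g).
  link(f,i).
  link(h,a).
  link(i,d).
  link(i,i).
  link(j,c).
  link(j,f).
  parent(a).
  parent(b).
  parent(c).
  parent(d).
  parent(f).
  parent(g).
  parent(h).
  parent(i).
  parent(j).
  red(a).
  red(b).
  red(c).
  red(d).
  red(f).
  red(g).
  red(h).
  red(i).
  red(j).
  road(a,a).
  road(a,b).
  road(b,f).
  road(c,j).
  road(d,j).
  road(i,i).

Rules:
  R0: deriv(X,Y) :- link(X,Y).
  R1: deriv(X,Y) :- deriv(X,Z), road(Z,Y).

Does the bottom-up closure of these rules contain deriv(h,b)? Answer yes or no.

yes

round 1: derive deriv(a,c) via R0 from link(a,c)
round 1: derive deriv(b,b) via R0 from link(b,b)
round 1: derive deriv(b,h) via R0 from link(b,h)
round 1: derive deriv(f,g) via R0 from link(f,g)
round 1: derive deriv(f,i) via R0 from link(f,i)
round 1: derive deriv(h,a) via R0 from link(h,a)
round 1: derive deriv(i,d) via R0 from link(i,d)
round 1: derive deriv(i,i) via R0 from link(i,i)
round 1: derive deriv(j,c) via R0 from link(j,c)
round 1: derive deriv(j,f) via R0 from link(j,f)
round 2: derive deriv(a,j) via R1 from deriv(a,c), road(c,j)
round 2: derive deriv(b,f) via R1 from deriv(b,b), road(b,f)
round 2: derive deriv(h,b) via R1 from deriv(h,a), road(a,b)
round 2: derive deriv(i,j) via R1 from deriv(i,d), road(d,j)
round 2: derive deriv(j,j) via R1 from deriv(j,c), road(c,j)
round 3: derive deriv(h,f) via R1 from deriv(h,b), road(b,f)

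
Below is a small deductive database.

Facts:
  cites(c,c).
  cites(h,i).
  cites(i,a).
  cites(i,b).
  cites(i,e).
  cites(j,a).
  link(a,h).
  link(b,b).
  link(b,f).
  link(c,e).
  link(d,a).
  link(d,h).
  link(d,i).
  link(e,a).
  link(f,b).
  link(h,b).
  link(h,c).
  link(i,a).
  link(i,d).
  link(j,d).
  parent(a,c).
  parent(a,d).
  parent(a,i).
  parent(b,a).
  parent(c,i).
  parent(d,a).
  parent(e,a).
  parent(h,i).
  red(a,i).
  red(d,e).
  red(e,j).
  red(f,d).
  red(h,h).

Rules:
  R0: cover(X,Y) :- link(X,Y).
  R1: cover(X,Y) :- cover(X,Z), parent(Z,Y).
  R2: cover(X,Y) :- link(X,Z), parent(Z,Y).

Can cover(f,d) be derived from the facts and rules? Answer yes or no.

round 1: derive cover(a,h) via R0 from link(a,h)
round 1: derive cover(b,b) via R0 from link(b,b)
round 1: derive cover(b,f) via R0 from link(b,f)
round 1: derive cover(c,e) via R0 from link(c,e)
round 1: derive cover(d,a) via R0 from link(d,a)
round 1: derive cover(d,h) via R0 from link(d,h)
round 1: derive cover(d,i) via R0 from link(d,i)
round 1: derive cover(e,a) via R0 from link(e,a)
round 1: derive cover(f,b) via R0 from link(f,b)
round 1: derive cover(h,b) via R0 from link(h,b)
round 1: derive cover(h,c) via R0 from link(h,c)
round 1: derive cover(i,a) via R0 from link(i,a)
round 1: derive cover(i,d) via R0 from link(i,d)
round 1: derive cover(j,d) via R0 from link(j,d)
round 1: derive cover(a,i) via R2 from link(a,h), parent(h,i)
round 1: derive cover(b,a) via R2 from link(b,b), parent(b,a)
round 1: derive cover(c,a) via R2 from link(c,e), parent(e,a)
round 1: derive cover(d,c) via R2 from link(d,a), parent(a,c)
round 1: derive cover(d,d) via R2 from link(d,a), parent(a,d)
round 1: derive cover(e,c) via R2 from link(e,a), parent(a,c)
round 1: derive cover(e,d) via R2 from link(e,a), parent(a,d)
round 1: derive cover(e,i) via R2 from link(e,a), parent(a,i)
round 1: derive cover(f,a) via R2 from link(f,b), parent(b,a)
round 1: derive cover(h,a) via R2 from link(h,b), parent(b,a)
round 1: derive cover(h,i) via R2 from link(h,c), parent(c,i)
round 1: derive cover(i,c) via R2 from link(i,a), parent(a,c)
round 1: derive cover(i,i) via R2 from link(i,a), parent(a,i)
round 1: derive cover(j,a) via R2 from link(j,d), parent(d,a)
round 2: derive cover(b,c) via R1 from cover(b,a), parent(a,c)
round 2: derive cover(b,d) via R1 from cover(b,a), parent(a,d)
round 2: derive cover(b,i) via R1 from cover(b,a), parent(a,i)
round 2: derive cover(c,c) via R1 from cover(c,a), parent(a,c)
round 2: derive cover(c,d) via R1 from cover(c,a), parent(a,d)
round 2: derive cover(c,i) via R1 from cover(c,a), parent(a,i)
round 2: derive cover(f,c) via R1 from cover(f,a), parent(a,c)
round 2: derive cover(f,d) via R1 from cover(f,a), parent(a,d)
round 2: derive cover(f,i) via R1 from cover(f,a), parent(a,i)
round 2: derive cover(h,d) via R1 from cover(h,a), parent(a,d)
round 2: derive cover(j,c) via R1 from cover(j,a), parent(a,c)
round 2: derive cover(j,i) via R1 from cover(j,a), parent(a,i)

yes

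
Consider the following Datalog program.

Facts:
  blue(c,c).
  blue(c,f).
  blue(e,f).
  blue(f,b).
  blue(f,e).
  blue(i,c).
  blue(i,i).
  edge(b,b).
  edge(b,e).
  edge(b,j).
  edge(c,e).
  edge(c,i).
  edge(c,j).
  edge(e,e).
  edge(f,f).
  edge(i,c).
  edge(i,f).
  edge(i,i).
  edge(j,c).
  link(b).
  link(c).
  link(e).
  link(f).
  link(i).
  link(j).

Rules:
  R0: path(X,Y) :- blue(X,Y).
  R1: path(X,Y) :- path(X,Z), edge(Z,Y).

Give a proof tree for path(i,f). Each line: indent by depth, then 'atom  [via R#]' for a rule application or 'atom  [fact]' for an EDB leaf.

round 1: derive path(c,c) via R0 from blue(c,c)
round 1: derive path(c,f) via R0 from blue(c,f)
round 1: derive path(e,f) via R0 from blue(e,f)
round 1: derive path(f,b) via R0 from blue(f,b)
round 1: derive path(f,e) via R0 from blue(f,e)
round 1: derive path(i,c) via R0 from blue(i,c)
round 1: derive path(i,i) via R0 from blue(i,i)
round 2: derive path(c,e) via R1 from path(c,c), edge(c,e)
round 2: derive path(c,i) via R1 from path(c,c), edge(c,i)
round 2: derive path(c,j) via R1 from path(c,c), edge(c,j)
round 2: derive path(f,j) via R1 from path(f,b), edge(b,j)
round 2: derive path(i,e) via R1 from path(i,c), edge(c,e)
round 2: derive path(i,f) via R1 from path(i,i), edge(i,f)
round 2: derive path(i,j) via R1 from path(i,c), edge(c,j)
round 3: derive path(f,c) via R1 from path(f,j), edge(j,c)
round 4: derive path(f,i) via R1 from path(f,c), edge(c,i)
round 5: derive path(f,f) via R1 from path(f,i), edge(i,f)

path(i,f)  [via R1]
  path(i,i)  [via R0]
    blue(i,i)  [fact]
  edge(i,f)  [fact]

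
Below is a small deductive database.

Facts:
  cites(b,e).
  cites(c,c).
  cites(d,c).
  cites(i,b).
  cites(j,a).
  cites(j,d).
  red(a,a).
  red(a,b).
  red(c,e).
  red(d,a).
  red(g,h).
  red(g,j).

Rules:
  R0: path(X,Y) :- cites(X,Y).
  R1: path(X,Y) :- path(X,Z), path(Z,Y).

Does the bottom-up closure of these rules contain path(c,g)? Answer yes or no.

round 1: derive path(b,e) via R0 from cites(b,e)
round 1: derive path(c,c) via R0 from cites(c,c)
round 1: derive path(d,c) via R0 from cites(d,c)
round 1: derive path(i,b) via R0 from cites(i,b)
round 1: derive path(j,a) via R0 from cites(j,a)
round 1: derive path(j,d) via R0 from cites(j,d)
round 2: derive path(i,e) via R1 from path(i,b), path(b,e)
round 2: derive path(j,c) via R1 from path(j,d), path(d,c)

no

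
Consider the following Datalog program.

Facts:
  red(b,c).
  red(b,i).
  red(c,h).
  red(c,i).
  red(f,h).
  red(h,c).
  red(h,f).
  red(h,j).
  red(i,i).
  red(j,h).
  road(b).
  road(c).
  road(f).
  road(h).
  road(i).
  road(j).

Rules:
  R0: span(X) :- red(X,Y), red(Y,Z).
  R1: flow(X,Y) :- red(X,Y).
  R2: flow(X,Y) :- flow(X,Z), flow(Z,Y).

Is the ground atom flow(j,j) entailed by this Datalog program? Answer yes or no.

yes

round 1: derive flow(b,c) via R1 from red(b,c)
round 1: derive flow(b,i) via R1 from red(b,i)
round 1: derive flow(c,h) via R1 from red(c,h)
round 1: derive flow(c,i) via R1 from red(c,i)
round 1: derive flow(f,h) via R1 from red(f,h)
round 1: derive flow(h,c) via R1 from red(h,c)
round 1: derive flow(h,f) via R1 from red(h,f)
round 1: derive flow(h,j) via R1 from red(h,j)
round 1: derive flow(i,i) via R1 from red(i,i)
round 1: derive flow(j,h) via R1 from red(j,h)
round 2: derive flow(b,h) via R2 from flow(b,c), flow(c,h)
round 2: derive flow(c,c) via R2 from flow(c,h), flow(h,c)
round 2: derive flow(c,f) via R2 from flow(c,h), flow(h,f)
round 2: derive flow(c,j) via R2 from flow(c,h), flow(h,j)
round 2: derive flow(f,c) via R2 from flow(f,h), flow(h,c)
round 2: derive flow(f,f) via R2 from flow(f,h), flow(h,f)
round 2: derive flow(f,j) via R2 from flow(f,h), flow(h,j)
round 2: derive flow(h,h) via R2 from flow(h,c), flow(c,h)
round 2: derive flow(h,i) via R2 from flow(h,c), flow(c,i)
round 2: derive flow(j,c) via R2 from flow(j,h), flow(h,c)
round 2: derive flow(j,f) via R2 from flow(j,h), flow(h,f)
round 2: derive flow(j,j) via R2 from flow(j,h), flow(h,j)
round 3: derive flow(b,f) via R2 from flow(b,c), flow(c,f)
round 3: derive flow(b,j) via R2 from flow(b,c), flow(c,j)
round 3: derive flow(f,i) via R2 from flow(f,c), flow(c,i)
round 3: derive flow(j,i) via R2 from flow(j,c), flow(c,i)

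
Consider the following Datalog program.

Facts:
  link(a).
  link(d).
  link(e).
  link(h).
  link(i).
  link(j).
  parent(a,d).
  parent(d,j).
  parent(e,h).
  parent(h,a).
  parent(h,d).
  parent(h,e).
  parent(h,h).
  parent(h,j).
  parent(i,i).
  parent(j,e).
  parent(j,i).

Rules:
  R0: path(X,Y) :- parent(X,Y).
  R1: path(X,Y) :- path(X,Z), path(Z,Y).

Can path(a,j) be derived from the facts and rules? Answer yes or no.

yes

round 1: derive path(a,d) via R0 from parent(a,d)
round 1: derive path(d,j) via R0 from parent(d,j)
round 1: derive path(e,h) via R0 from parent(e,h)
round 1: derive path(h,a) via R0 from parent(h,a)
round 1: derive path(h,d) via R0 from parent(h,d)
round 1: derive path(h,e) via R0 from parent(h,e)
round 1: derive path(h,h) via R0 from parent(h,h)
round 1: derive path(h,j) via R0 from parent(h,j)
round 1: derive path(i,i) via R0 from parent(i,i)
round 1: derive path(j,e) via R0 from parent(j,e)
round 1: derive path(j,i) via R0 from parent(j,i)
round 2: derive path(a,j) via R1 from path(a,d), path(d,j)
round 2: derive path(d,e) via R1 from path(d,j), path(j,e)
round 2: derive path(d,i) via R1 from path(d,j), path(j,i)
round 2: derive path(e,a) via R1 from path(e,h), path(h,a)
round 2: derive path(e,d) via R1 from path(e,h), path(h,d)
round 2: derive path(e,e) via R1 from path(e,h), path(h,e)
round 2: derive path(e,j) via R1 from path(e,h), path(h,j)
round 2: derive path(h,i) via R1 from path(h,j), path(j,i)
round 2: derive path(j,h) via R1 from path(j,e), path(e,h)
round 3: derive path(a,e) via R1 from path(a,d), path(d,e)
round 3: derive path(a,h) via R1 from path(a,j), path(j,h)
round 3: derive path(a,i) via R1 from path(a,d), path(d,i)
round 3: derive path(d,a) via R1 from path(d,e), path(e,a)
round 3: derive path(d,d) via R1 from path(d,e), path(e,d)
round 3: derive path(d,h) via R1 from path(d,e), path(e,h)
round 3: derive path(e,i) via R1 from path(e,d), path(d,i)
round 3: derive path(j,a) via R1 from path(j,e), path(e,a)
round 3: derive path(j,d) via R1 from path(j,e), path(e,d)
round 3: derive path(j,j) via R1 from path(j,e), path(e,j)
round 4: derive path(a,a) via R1 from path(a,d), path(d,a)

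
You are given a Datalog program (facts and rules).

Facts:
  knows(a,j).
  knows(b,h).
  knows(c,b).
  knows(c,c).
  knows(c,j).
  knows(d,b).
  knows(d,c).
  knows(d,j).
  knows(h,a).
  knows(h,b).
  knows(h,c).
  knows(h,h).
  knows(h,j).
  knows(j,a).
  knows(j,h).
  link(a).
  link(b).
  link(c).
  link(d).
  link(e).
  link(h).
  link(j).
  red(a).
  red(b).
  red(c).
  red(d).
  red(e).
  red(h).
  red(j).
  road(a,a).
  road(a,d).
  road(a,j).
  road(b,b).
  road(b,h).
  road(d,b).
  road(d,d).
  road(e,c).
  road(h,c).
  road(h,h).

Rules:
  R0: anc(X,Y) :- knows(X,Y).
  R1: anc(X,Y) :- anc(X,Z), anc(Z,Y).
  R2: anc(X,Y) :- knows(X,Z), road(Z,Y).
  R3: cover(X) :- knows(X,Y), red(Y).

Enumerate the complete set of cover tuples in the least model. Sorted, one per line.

cover(a)
cover(b)
cover(c)
cover(d)
cover(h)
cover(j)

round 1: derive cover(a) via R3 from knows(a,j), red(j)
round 1: derive cover(b) via R3 from knows(b,h), red(h)
round 1: derive cover(c) via R3 from knows(c,b), red(b)
round 1: derive cover(d) via R3 from knows(d,b), red(b)
round 1: derive cover(h) via R3 from knows(h,a), red(a)
round 1: derive cover(j) via R3 from knows(j,a), red(a)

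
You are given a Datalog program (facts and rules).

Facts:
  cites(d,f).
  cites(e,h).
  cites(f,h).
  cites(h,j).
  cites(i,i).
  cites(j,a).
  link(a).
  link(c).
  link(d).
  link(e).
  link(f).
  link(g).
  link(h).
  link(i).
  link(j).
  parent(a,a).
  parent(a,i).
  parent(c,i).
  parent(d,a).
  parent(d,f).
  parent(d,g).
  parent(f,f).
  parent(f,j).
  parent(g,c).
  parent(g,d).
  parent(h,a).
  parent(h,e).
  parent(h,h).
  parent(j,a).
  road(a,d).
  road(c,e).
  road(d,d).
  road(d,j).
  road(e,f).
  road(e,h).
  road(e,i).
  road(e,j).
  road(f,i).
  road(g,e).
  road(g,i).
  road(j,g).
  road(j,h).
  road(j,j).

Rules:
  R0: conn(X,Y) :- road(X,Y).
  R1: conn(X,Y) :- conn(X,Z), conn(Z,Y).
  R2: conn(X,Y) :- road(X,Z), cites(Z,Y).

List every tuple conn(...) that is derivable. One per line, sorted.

round 1: derive conn(a,d) via R0 from road(a,d)
round 1: derive conn(c,e) via R0 from road(c,e)
round 1: derive conn(d,d) via R0 from road(d,d)
round 1: derive conn(d,j) via R0 from road(d,j)
round 1: derive conn(e,f) via R0 from road(e,f)
round 1: derive conn(e,h) via R0 from road(e,h)
round 1: derive conn(e,i) via R0 from road(e,i)
round 1: derive conn(e,j) via R0 from road(e,j)
round 1: derive conn(f,i) via R0 from road(f,i)
round 1: derive conn(g,e) via R0 from road(g,e)
round 1: derive conn(g,i) via R0 from road(g,i)
round 1: derive conn(j,g) via R0 from road(j,g)
round 1: derive conn(j,h) via R0 from road(j,h)
round 1: derive conn(j,j) via R0 from road(j,j)
round 1: derive conn(a,f) via R2 from road(a,d), cites(d,f)
round 1: derive conn(c,h) via R2 from road(c,e), cites(e,h)
round 1: derive conn(d,a) via R2 from road(d,j), cites(j,a)
round 1: derive conn(d,f) via R2 from road(d,d), cites(d,f)
round 1: derive conn(e,a) via R2 from road(e,j), cites(j,a)
round 1: derive conn(g,h) via R2 from road(g,e), cites(e,h)
round 1: derive conn(j,a) via R2 from road(j,j), cites(j,a)
round 2: derive conn(a,a) via R1 from conn(a,d), conn(d,a)
round 2: derive conn(a,i) via R1 from conn(a,f), conn(f,i)
round 2: derive conn(a,j) via R1 from conn(a,d), conn(d,j)
round 2: derive conn(c,a) via R1 from conn(c,e), conn(e,a)
round 2: derive conn(c,f) via R1 from conn(c,e), conn(e,f)
round 2: derive conn(c,i) via R1 from conn(c,e), conn(e,i)
round 2: derive conn(c,j) via R1 from conn(c,e), conn(e,j)
round 2: derive conn(d,g) via R1 from conn(d,j), conn(j,g)
round 2: derive conn(d,h) via R1 from conn(d,j), conn(j,h)
round 2: derive conn(d,i) via R1 from conn(d,f), conn(f,i)
round 2: derive conn(e,d) via R1 from conn(e,a), conn(a,d)
round 2: derive conn(e,g) via R1 from conn(e,j), conn(j,g)
round 2: derive conn(g,a) via R1 from conn(g,e), conn(e,a)
round 2: derive conn(g,f) via R1 from conn(g,e), conn(e,f)
round 2: derive conn(g,j) via R1 from conn(g,e), conn(e,j)
round 2: derive conn(j,d) via R1 from conn(j,a), conn(a,d)
round 2: derive conn(j,e) via R1 from conn(j,g), conn(g,e)
round 2: derive conn(j,f) via R1 from conn(j,a), conn(a,f)
round 2: derive conn(j,i) via R1 from conn(j,g), conn(g,i)
round 3: derive conn(a,e) via R1 from conn(a,j), conn(j,e)
round 3: derive conn(a,g) via R1 from conn(a,d), conn(d,g)
round 3: derive conn(a,h) via R1 from conn(a,d), conn(d,h)
round 3: derive conn(c,d) via R1 from conn(c,a), conn(a,d)
round 3: derive conn(c,g) via R1 from conn(c,e), conn(e,g)
round 3: derive conn(d,e) via R1 from conn(d,g), conn(g,e)
round 3: derive conn(e,e) via R1 from conn(e,g), conn(g,e)
round 3: derive conn(g,d) via R1 from conn(g,a), conn(a,d)
round 3: derive conn(g,g) via R1 from conn(g,e), conn(e,g)

conn(a,a)
conn(a,d)
conn(a,e)
conn(a,f)
conn(a,g)
conn(a,h)
conn(a,i)
conn(a,j)
conn(c,a)
conn(c,d)
conn(c,e)
conn(c,f)
conn(c,g)
conn(c,h)
conn(c,i)
conn(c,j)
conn(d,a)
conn(d,d)
conn(d,e)
conn(d,f)
conn(d,g)
conn(d,h)
conn(d,i)
conn(d,j)
conn(e,a)
conn(e,d)
conn(e,e)
conn(e,f)
conn(e,g)
conn(e,h)
conn(e,i)
conn(e,j)
conn(f,i)
conn(g,a)
conn(g,d)
conn(g,e)
conn(g,f)
conn(g,g)
conn(g,h)
conn(g,i)
conn(g,j)
conn(j,a)
conn(j,d)
conn(j,e)
conn(j,f)
conn(j,g)
conn(j,h)
conn(j,i)
conn(j,j)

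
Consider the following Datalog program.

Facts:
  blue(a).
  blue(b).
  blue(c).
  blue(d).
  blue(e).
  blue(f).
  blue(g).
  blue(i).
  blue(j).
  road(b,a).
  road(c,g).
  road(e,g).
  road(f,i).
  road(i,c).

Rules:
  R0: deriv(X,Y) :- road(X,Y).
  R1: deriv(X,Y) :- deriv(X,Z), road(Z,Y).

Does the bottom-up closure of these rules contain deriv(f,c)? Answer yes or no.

round 1: derive deriv(b,a) via R0 from road(b,a)
round 1: derive deriv(c,g) via R0 from road(c,g)
round 1: derive deriv(e,g) via R0 from road(e,g)
round 1: derive deriv(f,i) via R0 from road(f,i)
round 1: derive deriv(i,c) via R0 from road(i,c)
round 2: derive deriv(f,c) via R1 from deriv(f,i), road(i,c)
round 2: derive deriv(i,g) via R1 from deriv(i,c), road(c,g)
round 3: derive deriv(f,g) via R1 from deriv(f,c), road(c,g)

yes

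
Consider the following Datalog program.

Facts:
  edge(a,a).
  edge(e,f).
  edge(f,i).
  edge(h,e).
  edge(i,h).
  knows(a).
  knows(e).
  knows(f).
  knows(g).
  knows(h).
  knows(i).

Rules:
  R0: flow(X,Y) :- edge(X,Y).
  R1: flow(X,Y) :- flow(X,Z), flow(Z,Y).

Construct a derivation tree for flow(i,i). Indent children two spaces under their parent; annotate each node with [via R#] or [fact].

flow(i,i)  [via R1]
  flow(i,e)  [via R1]
    flow(i,h)  [via R0]
      edge(i,h)  [fact]
    flow(h,e)  [via R0]
      edge(h,e)  [fact]
  flow(e,i)  [via R1]
    flow(e,f)  [via R0]
      edge(e,f)  [fact]
    flow(f,i)  [via R0]
      edge(f,i)  [fact]

round 1: derive flow(a,a) via R0 from edge(a,a)
round 1: derive flow(e,f) via R0 from edge(e,f)
round 1: derive flow(f,i) via R0 from edge(f,i)
round 1: derive flow(h,e) via R0 from edge(h,e)
round 1: derive flow(i,h) via R0 from edge(i,h)
round 2: derive flow(e,i) via R1 from flow(e,f), flow(f,i)
round 2: derive flow(f,h) via R1 from flow(f,i), flow(i,h)
round 2: derive flow(h,f) via R1 from flow(h,e), flow(e,f)
round 2: derive flow(i,e) via R1 from flow(i,h), flow(h,e)
round 3: derive flow(e,e) via R1 from flow(e,i), flow(i,e)
round 3: derive flow(e,h) via R1 from flow(e,f), flow(f,h)
round 3: derive flow(f,e) via R1 from flow(f,h), flow(h,e)
round 3: derive flow(f,f) via R1 from flow(f,h), flow(h,f)
round 3: derive flow(h,h) via R1 from flow(h,f), flow(f,h)
round 3: derive flow(h,i) via R1 from flow(h,e), flow(e,i)
round 3: derive flow(i,f) via R1 from flow(i,e), flow(e,f)
round 3: derive flow(i,i) via R1 from flow(i,e), flow(e,i)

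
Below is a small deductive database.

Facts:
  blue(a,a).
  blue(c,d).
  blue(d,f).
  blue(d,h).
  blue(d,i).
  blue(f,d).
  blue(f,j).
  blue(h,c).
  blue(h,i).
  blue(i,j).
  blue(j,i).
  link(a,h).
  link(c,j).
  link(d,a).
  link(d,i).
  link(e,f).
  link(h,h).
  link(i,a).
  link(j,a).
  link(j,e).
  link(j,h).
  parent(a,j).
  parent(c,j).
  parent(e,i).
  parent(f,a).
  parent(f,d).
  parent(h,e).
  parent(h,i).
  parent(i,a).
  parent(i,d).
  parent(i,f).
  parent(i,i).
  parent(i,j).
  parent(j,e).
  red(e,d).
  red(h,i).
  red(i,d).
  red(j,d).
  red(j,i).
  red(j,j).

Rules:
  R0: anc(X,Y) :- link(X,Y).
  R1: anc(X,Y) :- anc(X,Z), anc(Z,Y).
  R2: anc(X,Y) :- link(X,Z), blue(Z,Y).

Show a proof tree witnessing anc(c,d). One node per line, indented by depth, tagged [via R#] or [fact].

anc(c,d)  [via R1]
  anc(c,e)  [via R1]
    anc(c,j)  [via R0]
      link(c,j)  [fact]
    anc(j,e)  [via R0]
      link(j,e)  [fact]
  anc(e,d)  [via R2]
    link(e,f)  [fact]
    blue(f,d)  [fact]

round 1: derive anc(a,h) via R0 from link(a,h)
round 1: derive anc(c,j) via R0 from link(c,j)
round 1: derive anc(d,a) via R0 from link(d,a)
round 1: derive anc(d,i) via R0 from link(d,i)
round 1: derive anc(e,f) via R0 from link(e,f)
round 1: derive anc(h,h) via R0 from link(h,h)
round 1: derive anc(i,a) via R0 from link(i,a)
round 1: derive anc(j,a) via R0 from link(j,a)
round 1: derive anc(j,e) via R0 from link(j,e)
round 1: derive anc(j,h) via R0 from link(j,h)
round 1: derive anc(a,c) via R2 from link(a,h), blue(h,c)
round 1: derive anc(a,i) via R2 from link(a,h), blue(h,i)
round 1: derive anc(c,i) via R2 from link(c,j), blue(j,i)
round 1: derive anc(d,j) via R2 from link(d,i), blue(i,j)
round 1: derive anc(e,d) via R2 from link(e,f), blue(f,d)
round 1: derive anc(e,j) via R2 from link(e,f), blue(f,j)
round 1: derive anc(h,c) via R2 from link(h,h), blue(h,c)
round 1: derive anc(h,i) via R2 from link(h,h), blue(h,i)
round 1: derive anc(j,c) via R2 from link(j,h), blue(h,c)
round 1: derive anc(j,i) via R2 from link(j,h), blue(h,i)
round 2: derive anc(a,a) via R1 from anc(a,i), anc(i,a)
round 2: derive anc(a,j) via R1 from anc(a,c), anc(c,j)
round 2: derive anc(c,a) via R1 from anc(c,i), anc(i,a)
round 2: derive anc(c,c) via R1 from anc(c,j), anc(j,c)
round 2: derive anc(c,e) via R1 from anc(c,j), anc(j,e)
round 2: derive anc(c,h) via R1 from anc(c,j), anc(j,h)
round 2: derive anc(d,c) via R1 from anc(d,a), anc(a,c)
round 2: derive anc(d,e) via R1 from anc(d,j), anc(j,e)
round 2: derive anc(d,h) via R1 from anc(d,a), anc(a,h)
round 2: derive anc(e,a) via R1 from anc(e,d), anc(d,a)
round 2: derive anc(e,c) via R1 from anc(e,j), anc(j,c)
round 2: derive anc(e,e) via R1 from anc(e,j), anc(j,e)
round 2: derive anc(e,h) via R1 from anc(e,j), anc(j,h)
round 2: derive anc(e,i) via R1 from anc(e,d), anc(d,i)
round 2: derive anc(h,a) via R1 from anc(h,i), anc(i,a)
round 2: derive anc(h,j) via R1 from anc(h,c), anc(c,j)
round 2: derive anc(i,c) via R1 from anc(i,a), anc(a,c)
round 2: derive anc(i,h) via R1 from anc(i,a), anc(a,h)
round 2: derive anc(i,i) via R1 from anc(i,a), anc(a,i)
round 2: derive anc(j,d) via R1 from anc(j,e), anc(e,d)
round 2: derive anc(j,f) via R1 from anc(j,e), anc(e,f)
round 2: derive anc(j,j) via R1 from anc(j,c), anc(c,j)
round 3: derive anc(a,d) via R1 from anc(a,j), anc(j,d)
round 3: derive anc(a,e) via R1 from anc(a,c), anc(c,e)
round 3: derive anc(a,f) via R1 from anc(a,j), anc(j,f)
round 3: derive anc(c,d) via R1 from anc(c,e), anc(e,d)
round 3: derive anc(c,f) via R1 from anc(c,e), anc(e,f)
round 3: derive anc(d,d) via R1 from anc(d,e), anc(e,d)
round 3: derive anc(d,f) via R1 from anc(d,e), anc(e,f)
round 3: derive anc(h,d) via R1 from anc(h,j), anc(j,d)
round 3: derive anc(h,e) via R1 from anc(h,c), anc(c,e)
round 3: derive anc(h,f) via R1 from anc(h,j), anc(j,f)
round 3: derive anc(i,e) via R1 from anc(i,c), anc(c,e)
round 3: derive anc(i,j) via R1 from anc(i,a), anc(a,j)
round 4: derive anc(i,d) via R1 from anc(i,a), anc(a,d)
round 4: derive anc(i,f) via R1 from anc(i,a), anc(a,f)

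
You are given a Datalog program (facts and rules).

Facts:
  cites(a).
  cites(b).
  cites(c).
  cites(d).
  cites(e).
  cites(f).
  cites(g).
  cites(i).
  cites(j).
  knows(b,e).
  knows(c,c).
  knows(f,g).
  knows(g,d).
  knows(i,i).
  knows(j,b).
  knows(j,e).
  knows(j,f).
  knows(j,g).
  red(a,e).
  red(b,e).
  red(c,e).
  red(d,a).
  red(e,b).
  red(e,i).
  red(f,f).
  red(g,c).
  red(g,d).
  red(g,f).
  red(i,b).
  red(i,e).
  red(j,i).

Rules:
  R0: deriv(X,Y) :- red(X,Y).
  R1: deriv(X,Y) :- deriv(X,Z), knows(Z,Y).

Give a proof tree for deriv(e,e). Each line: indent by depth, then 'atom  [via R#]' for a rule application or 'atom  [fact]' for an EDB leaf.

round 1: derive deriv(a,e) via R0 from red(a,e)
round 1: derive deriv(b,e) via R0 from red(b,e)
round 1: derive deriv(c,e) via R0 from red(c,e)
round 1: derive deriv(d,a) via R0 from red(d,a)
round 1: derive deriv(e,b) via R0 from red(e,b)
round 1: derive deriv(e,i) via R0 from red(e,i)
round 1: derive deriv(f,f) via R0 from red(f,f)
round 1: derive deriv(g,c) via R0 from red(g,c)
round 1: derive deriv(g,d) via R0 from red(g,d)
round 1: derive deriv(g,f) via R0 from red(g,f)
round 1: derive deriv(i,b) via R0 from red(i,b)
round 1: derive deriv(i,e) via R0 from red(i,e)
round 1: derive deriv(j,i) via R0 from red(j,i)
round 2: derive deriv(e,e) via R1 from deriv(e,b), knows(b,e)
round 2: derive deriv(f,g) via R1 from deriv(f,f), knows(f,g)
round 2: derive deriv(g,g) via R1 from deriv(g,f), knows(f,g)
round 3: derive deriv(f,d) via R1 from deriv(f,g), knows(g,d)

deriv(e,e)  [via R1]
  deriv(e,b)  [via R0]
    red(e,b)  [fact]
  knows(b,e)  [fact]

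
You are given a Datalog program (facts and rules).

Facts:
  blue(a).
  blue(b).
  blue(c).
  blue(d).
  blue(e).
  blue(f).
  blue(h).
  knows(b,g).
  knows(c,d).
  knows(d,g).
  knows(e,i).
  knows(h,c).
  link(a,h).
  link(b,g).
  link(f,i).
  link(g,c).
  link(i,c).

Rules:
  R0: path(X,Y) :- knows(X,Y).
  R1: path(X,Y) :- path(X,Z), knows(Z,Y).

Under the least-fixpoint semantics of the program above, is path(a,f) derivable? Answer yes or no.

round 1: derive path(b,g) via R0 from knows(b,g)
round 1: derive path(c,d) via R0 from knows(c,d)
round 1: derive path(d,g) via R0 from knows(d,g)
round 1: derive path(e,i) via R0 from knows(e,i)
round 1: derive path(h,c) via R0 from knows(h,c)
round 2: derive path(c,g) via R1 from path(c,d), knows(d,g)
round 2: derive path(h,d) via R1 from path(h,c), knows(c,d)
round 3: derive path(h,g) via R1 from path(h,d), knows(d,g)

no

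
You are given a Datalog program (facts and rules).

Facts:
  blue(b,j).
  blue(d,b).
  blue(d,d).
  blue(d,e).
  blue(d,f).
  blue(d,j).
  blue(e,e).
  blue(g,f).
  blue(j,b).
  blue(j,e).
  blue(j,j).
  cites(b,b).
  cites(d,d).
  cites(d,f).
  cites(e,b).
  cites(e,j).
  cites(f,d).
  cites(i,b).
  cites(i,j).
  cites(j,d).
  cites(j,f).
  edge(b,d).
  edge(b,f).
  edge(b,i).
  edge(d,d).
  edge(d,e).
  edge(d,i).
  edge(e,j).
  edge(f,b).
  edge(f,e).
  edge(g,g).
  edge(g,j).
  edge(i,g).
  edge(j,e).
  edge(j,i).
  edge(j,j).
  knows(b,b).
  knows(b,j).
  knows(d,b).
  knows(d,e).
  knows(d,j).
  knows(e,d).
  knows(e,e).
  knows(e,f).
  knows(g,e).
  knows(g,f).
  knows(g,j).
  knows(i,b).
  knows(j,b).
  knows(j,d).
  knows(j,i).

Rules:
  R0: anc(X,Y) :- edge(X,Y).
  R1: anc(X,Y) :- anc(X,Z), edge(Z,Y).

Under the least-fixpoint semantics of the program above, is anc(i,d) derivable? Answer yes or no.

round 1: derive anc(b,d) via R0 from edge(b,d)
round 1: derive anc(b,f) via R0 from edge(b,f)
round 1: derive anc(b,i) via R0 from edge(b,i)
round 1: derive anc(d,d) via R0 from edge(d,d)
round 1: derive anc(d,e) via R0 from edge(d,e)
round 1: derive anc(d,i) via R0 from edge(d,i)
round 1: derive anc(e,j) via R0 from edge(e,j)
round 1: derive anc(f,b) via R0 from edge(f,b)
round 1: derive anc(f,e) via R0 from edge(f,e)
round 1: derive anc(g,g) via R0 from edge(g,g)
round 1: derive anc(g,j) via R0 from edge(g,j)
round 1: derive anc(i,g) via R0 from edge(i,g)
round 1: derive anc(j,e) via R0 from edge(j,e)
round 1: derive anc(j,i) via R0 from edge(j,i)
round 1: derive anc(j,j) via R0 from edge(j,j)
round 2: derive anc(b,b) via R1 from anc(b,f), edge(f,b)
round 2: derive anc(b,e) via R1 from anc(b,d), edge(d,e)
round 2: derive anc(b,g) via R1 from anc(b,i), edge(i,g)
round 2: derive anc(d,g) via R1 from anc(d,i), edge(i,g)
round 2: derive anc(d,j) via R1 from anc(d,e), edge(e,j)
round 2: derive anc(e,e) via R1 from anc(e,j), edge(j,e)
round 2: derive anc(e,i) via R1 from anc(e,j), edge(j,i)
round 2: derive anc(f,d) via R1 from anc(f,b), edge(b,d)
round 2: derive anc(f,f) via R1 from anc(f,b), edge(b,f)
round 2: derive anc(f,i) via R1 from anc(f,b), edge(b,i)
round 2: derive anc(f,j) via R1 from anc(f,e), edge(e,j)
round 2: derive anc(g,e) via R1 from anc(g,j), edge(j,e)
round 2: derive anc(g,i) via R1 from anc(g,j), edge(j,i)
round 2: derive anc(i,j) via R1 from anc(i,g), edge(g,j)
round 2: derive anc(j,g) via R1 from anc(j,i), edge(i,g)
round 3: derive anc(b,j) via R1 from anc(b,e), edge(e,j)
round 3: derive anc(e,g) via R1 from anc(e,i), edge(i,g)
round 3: derive anc(f,g) via R1 from anc(f,i), edge(i,g)
round 3: derive anc(i,e) via R1 from anc(i,j), edge(j,e)
round 3: derive anc(i,i) via R1 from anc(i,j), edge(j,i)

no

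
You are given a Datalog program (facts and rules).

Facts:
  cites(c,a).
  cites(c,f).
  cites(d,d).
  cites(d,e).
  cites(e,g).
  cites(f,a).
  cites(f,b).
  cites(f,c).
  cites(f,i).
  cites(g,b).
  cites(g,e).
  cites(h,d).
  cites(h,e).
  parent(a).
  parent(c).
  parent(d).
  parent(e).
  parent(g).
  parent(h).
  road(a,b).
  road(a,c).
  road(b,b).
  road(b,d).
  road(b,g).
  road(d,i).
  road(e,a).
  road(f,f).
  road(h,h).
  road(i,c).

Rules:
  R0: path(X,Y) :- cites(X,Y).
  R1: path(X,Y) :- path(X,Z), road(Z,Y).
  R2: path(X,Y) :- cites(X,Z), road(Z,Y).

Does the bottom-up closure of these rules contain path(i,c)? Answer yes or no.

no

round 1: derive path(c,a) via R0 from cites(c,a)
round 1: derive path(c,f) via R0 from cites(c,f)
round 1: derive path(d,d) via R0 from cites(d,d)
round 1: derive path(d,e) via R0 from cites(d,e)
round 1: derive path(e,g) via R0 from cites(e,g)
round 1: derive path(f,a) via R0 from cites(f,a)
round 1: derive path(f,b) via R0 from cites(f,b)
round 1: derive path(f,c) via R0 from cites(f,c)
round 1: derive path(f,i) via R0 from cites(f,i)
round 1: derive path(g,b) via R0 from cites(g,b)
round 1: derive path(g,e) via R0 from cites(g,e)
round 1: derive path(h,d) via R0 from cites(h,d)
round 1: derive path(h,e) via R0 from cites(h,e)
round 1: derive path(c,b) via R2 from cites(c,a), road(a,b)
round 1: derive path(c,c) via R2 from cites(c,a), road(a,c)
round 1: derive path(d,a) via R2 from cites(d,e), road(e,a)
round 1: derive path(d,i) via R2 from cites(d,d), road(d,i)
round 1: derive path(f,d) via R2 from cites(f,b), road(b,d)
round 1: derive path(f,g) via R2 from cites(f,b), road(b,g)
round 1: derive path(g,a) via R2 from cites(g,e), road(e,a)
round 1: derive path(g,d) via R2 from cites(g,b), road(b,d)
round 1: derive path(g,g) via R2 from cites(g,b), road(b,g)
round 1: derive path(h,a) via R2 from cites(h,e), road(e,a)
round 1: derive path(h,i) via R2 from cites(h,d), road(d,i)
round 2: derive path(c,d) via R1 from path(c,b), road(b,d)
round 2: derive path(c,g) via R1 from path(c,b), road(b,g)
round 2: derive path(d,b) via R1 from path(d,a), road(a,b)
round 2: derive path(d,c) via R1 from path(d,a), road(a,c)
round 2: derive path(g,c) via R1 from path(g,a), road(a,c)
round 2: derive path(g,i) via R1 from path(g,d), road(d,i)
round 2: derive path(h,b) via R1 from path(h,a), road(a,b)
round 2: derive path(h,c) via R1 from path(h,a), road(a,c)
round 3: derive path(c,i) via R1 from path(c,d), road(d,i)
round 3: derive path(d,g) via R1 from path(d,b), road(b,g)
round 3: derive path(h,g) via R1 from path(h,b), road(b,g)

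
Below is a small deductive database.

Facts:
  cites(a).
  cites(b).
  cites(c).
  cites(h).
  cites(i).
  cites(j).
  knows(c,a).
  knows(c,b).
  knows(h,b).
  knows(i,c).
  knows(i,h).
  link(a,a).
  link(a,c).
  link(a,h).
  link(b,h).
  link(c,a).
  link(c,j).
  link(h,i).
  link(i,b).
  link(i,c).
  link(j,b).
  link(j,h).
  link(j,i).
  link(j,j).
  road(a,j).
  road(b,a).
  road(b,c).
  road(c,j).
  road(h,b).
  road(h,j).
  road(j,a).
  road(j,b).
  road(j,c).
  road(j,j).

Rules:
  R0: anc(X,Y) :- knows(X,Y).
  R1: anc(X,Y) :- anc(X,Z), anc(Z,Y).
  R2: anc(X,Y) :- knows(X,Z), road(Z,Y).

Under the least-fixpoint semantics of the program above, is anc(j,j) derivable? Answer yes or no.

no

round 1: derive anc(c,a) via R0 from knows(c,a)
round 1: derive anc(c,b) via R0 from knows(c,b)
round 1: derive anc(h,b) via R0 from knows(h,b)
round 1: derive anc(i,c) via R0 from knows(i,c)
round 1: derive anc(i,h) via R0 from knows(i,h)
round 1: derive anc(c,c) via R2 from knows(c,b), road(b,c)
round 1: derive anc(c,j) via R2 from knows(c,a), road(a,j)
round 1: derive anc(h,a) via R2 from knows(h,b), road(b,a)
round 1: derive anc(h,c) via R2 from knows(h,b), road(b,c)
round 1: derive anc(i,b) via R2 from knows(i,h), road(h,b)
round 1: derive anc(i,j) via R2 from knows(i,c), road(c,j)
round 2: derive anc(h,j) via R1 from anc(h,c), anc(c,j)
round 2: derive anc(i,a) via R1 from anc(i,c), anc(c,a)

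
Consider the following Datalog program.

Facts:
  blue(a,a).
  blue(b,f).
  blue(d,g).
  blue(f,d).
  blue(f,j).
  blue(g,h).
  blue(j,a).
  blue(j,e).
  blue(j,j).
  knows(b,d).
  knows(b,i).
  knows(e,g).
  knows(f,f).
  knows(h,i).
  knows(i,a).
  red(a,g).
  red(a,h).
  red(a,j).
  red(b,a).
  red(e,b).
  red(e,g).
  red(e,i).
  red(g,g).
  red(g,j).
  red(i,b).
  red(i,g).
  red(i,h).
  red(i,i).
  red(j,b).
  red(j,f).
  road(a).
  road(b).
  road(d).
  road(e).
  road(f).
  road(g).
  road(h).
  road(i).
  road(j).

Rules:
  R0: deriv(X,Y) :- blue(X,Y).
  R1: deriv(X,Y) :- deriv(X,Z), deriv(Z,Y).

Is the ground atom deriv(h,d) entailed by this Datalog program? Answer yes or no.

no

round 1: derive deriv(a,a) via R0 from blue(a,a)
round 1: derive deriv(b,f) via R0 from blue(b,f)
round 1: derive deriv(d,g) via R0 from blue(d,g)
round 1: derive deriv(f,d) via R0 from blue(f,d)
round 1: derive deriv(f,j) via R0 from blue(f,j)
round 1: derive deriv(g,h) via R0 from blue(g,h)
round 1: derive deriv(j,a) via R0 from blue(j,a)
round 1: derive deriv(j,e) via R0 from blue(j,e)
round 1: derive deriv(j,j) via R0 from blue(j,j)
round 2: derive deriv(b,d) via R1 from deriv(b,f), deriv(f,d)
round 2: derive deriv(b,j) via R1 from deriv(b,f), deriv(f,j)
round 2: derive deriv(d,h) via R1 from deriv(d,g), deriv(g,h)
round 2: derive deriv(f,a) via R1 from deriv(f,j), deriv(j,a)
round 2: derive deriv(f,e) via R1 from deriv(f,j), deriv(j,e)
round 2: derive deriv(f,g) via R1 from deriv(f,d), deriv(d,g)
round 3: derive deriv(b,a) via R1 from deriv(b,f), deriv(f,a)
round 3: derive deriv(b,e) via R1 from deriv(b,f), deriv(f,e)
round 3: derive deriv(b,g) via R1 from deriv(b,d), deriv(d,g)
round 3: derive deriv(b,h) via R1 from deriv(b,d), deriv(d,h)
round 3: derive deriv(f,h) via R1 from deriv(f,d), deriv(d,h)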